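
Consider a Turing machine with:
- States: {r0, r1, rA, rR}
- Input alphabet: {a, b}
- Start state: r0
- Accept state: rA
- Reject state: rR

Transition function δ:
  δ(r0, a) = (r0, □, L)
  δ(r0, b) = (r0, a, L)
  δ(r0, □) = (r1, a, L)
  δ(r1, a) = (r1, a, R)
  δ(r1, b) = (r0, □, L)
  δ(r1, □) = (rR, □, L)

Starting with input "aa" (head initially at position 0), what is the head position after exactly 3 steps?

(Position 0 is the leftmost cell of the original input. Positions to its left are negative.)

Execution trace (head position shown):
Step 0: [r0]aa  (head at position 0)
Step 1: move left → [r0]□□a  (head at position -1)
Step 2: move left → [r1]□a□a  (head at position -2)
Step 3: move left → [rR]□□a□a  (head at position -3)

After 3 steps, the head is at position -3.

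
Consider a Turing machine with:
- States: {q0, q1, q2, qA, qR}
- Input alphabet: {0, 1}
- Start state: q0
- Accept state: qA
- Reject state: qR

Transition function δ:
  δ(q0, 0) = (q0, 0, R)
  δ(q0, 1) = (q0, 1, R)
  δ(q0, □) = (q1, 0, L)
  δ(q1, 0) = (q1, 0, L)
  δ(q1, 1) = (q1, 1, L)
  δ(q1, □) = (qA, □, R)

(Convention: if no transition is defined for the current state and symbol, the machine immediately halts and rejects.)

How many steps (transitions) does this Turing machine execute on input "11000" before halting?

Execution trace:
Initial: [q0]11000
Step 1: δ(q0, 1) = (q0, 1, R) → 1[q0]1000
Step 2: δ(q0, 1) = (q0, 1, R) → 11[q0]000
Step 3: δ(q0, 0) = (q0, 0, R) → 110[q0]00
Step 4: δ(q0, 0) = (q0, 0, R) → 1100[q0]0
Step 5: δ(q0, 0) = (q0, 0, R) → 11000[q0]□
Step 6: δ(q0, □) = (q1, 0, L) → 1100[q1]00
Step 7: δ(q1, 0) = (q1, 0, L) → 110[q1]000
Step 8: δ(q1, 0) = (q1, 0, L) → 11[q1]0000
Step 9: δ(q1, 0) = (q1, 0, L) → 1[q1]10000
Step 10: δ(q1, 1) = (q1, 1, L) → [q1]110000
Step 11: δ(q1, 1) = (q1, 1, L) → [q1]□110000
Step 12: δ(q1, □) = (qA, □, R) → □[qA]110000

The machine reaches the accept state qA and halts.

The machine executed 12 steps before halting.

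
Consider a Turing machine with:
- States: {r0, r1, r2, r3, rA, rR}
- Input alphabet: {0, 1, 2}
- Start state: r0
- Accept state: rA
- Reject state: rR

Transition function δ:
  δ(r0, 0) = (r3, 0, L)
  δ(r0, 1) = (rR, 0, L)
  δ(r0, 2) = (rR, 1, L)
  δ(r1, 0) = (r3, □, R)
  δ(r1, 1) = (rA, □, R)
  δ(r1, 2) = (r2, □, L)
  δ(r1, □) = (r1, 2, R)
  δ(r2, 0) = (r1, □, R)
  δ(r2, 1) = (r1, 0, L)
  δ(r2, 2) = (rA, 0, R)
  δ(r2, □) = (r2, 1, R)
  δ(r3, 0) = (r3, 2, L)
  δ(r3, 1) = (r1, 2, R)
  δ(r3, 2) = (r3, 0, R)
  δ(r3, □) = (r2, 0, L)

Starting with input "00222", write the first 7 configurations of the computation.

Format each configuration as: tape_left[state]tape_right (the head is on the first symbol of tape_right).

Transitions applied:
Step 1: δ(r0, 0) = (r3, 0, L)
Step 2: δ(r3, □) = (r2, 0, L)
Step 3: δ(r2, □) = (r2, 1, R)
Step 4: δ(r2, 0) = (r1, □, R)
Step 5: δ(r1, 0) = (r3, □, R)
Step 6: δ(r3, 0) = (r3, 2, L)

The first 7 configurations are:
[r0]00222 ⊢ [r3]□00222 ⊢ [r2]□000222 ⊢ 1[r2]000222 ⊢ 1□[r1]00222 ⊢ 1□□[r3]0222 ⊢ 1□[r3]□2222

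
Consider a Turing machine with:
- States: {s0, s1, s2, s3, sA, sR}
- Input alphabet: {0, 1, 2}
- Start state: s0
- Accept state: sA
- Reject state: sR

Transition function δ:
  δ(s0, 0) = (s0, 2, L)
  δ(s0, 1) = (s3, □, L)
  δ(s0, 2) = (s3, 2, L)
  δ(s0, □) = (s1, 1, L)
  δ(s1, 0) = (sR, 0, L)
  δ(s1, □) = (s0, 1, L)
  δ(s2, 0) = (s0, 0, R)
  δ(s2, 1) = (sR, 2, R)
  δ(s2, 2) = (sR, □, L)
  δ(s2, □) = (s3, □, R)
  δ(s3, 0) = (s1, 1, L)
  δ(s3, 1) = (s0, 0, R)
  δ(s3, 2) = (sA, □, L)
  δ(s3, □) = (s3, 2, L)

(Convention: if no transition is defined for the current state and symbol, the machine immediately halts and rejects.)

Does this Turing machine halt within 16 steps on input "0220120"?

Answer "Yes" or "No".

Execution trace:
Initial: [s0]0220120
Step 1: δ(s0, 0) = (s0, 2, L) → [s0]□2220120
Step 2: δ(s0, □) = (s1, 1, L) → [s1]□12220120
Step 3: δ(s1, □) = (s0, 1, L) → [s0]□112220120
Step 4: δ(s0, □) = (s1, 1, L) → [s1]□1112220120
Step 5: δ(s1, □) = (s0, 1, L) → [s0]□11112220120
Step 6: δ(s0, □) = (s1, 1, L) → [s1]□111112220120
Step 7: δ(s1, □) = (s0, 1, L) → [s0]□1111112220120
Step 8: δ(s0, □) = (s1, 1, L) → [s1]□11111112220120
Step 9: δ(s1, □) = (s0, 1, L) → [s0]□111111112220120
Step 10: δ(s0, □) = (s1, 1, L) → [s1]□1111111112220120
Step 11: δ(s1, □) = (s0, 1, L) → [s0]□11111111112220120
Step 12: δ(s0, □) = (s1, 1, L) → [s1]□111111111112220120
Step 13: δ(s1, □) = (s0, 1, L) → [s0]□1111111111112220120
Step 14: δ(s0, □) = (s1, 1, L) → [s1]□11111111111112220120
Step 15: δ(s1, □) = (s0, 1, L) → [s0]□111111111111112220120
Step 16: δ(s0, □) = (s1, 1, L) → [s1]□1111111111111112220120

The machine has not reached a halting state after 16 steps.
The machine did not halt within the 16-step bound.

Answer: No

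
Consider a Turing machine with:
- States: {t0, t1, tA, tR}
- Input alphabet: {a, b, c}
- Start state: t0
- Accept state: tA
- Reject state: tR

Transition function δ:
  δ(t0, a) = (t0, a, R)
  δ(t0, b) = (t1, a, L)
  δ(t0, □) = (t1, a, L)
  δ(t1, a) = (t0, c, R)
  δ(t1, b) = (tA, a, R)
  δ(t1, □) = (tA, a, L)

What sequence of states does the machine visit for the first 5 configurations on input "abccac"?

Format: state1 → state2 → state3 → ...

Execution trace:
Initial: [t0]abccac
Step 1: δ(t0, a) = (t0, a, R) → a[t0]bccac
Step 2: δ(t0, b) = (t1, a, L) → [t1]aaccac
Step 3: δ(t1, a) = (t0, c, R) → c[t0]accac
Step 4: δ(t0, a) = (t0, a, R) → ca[t0]ccac

No transition is defined for δ(t0, c). By convention the machine halts and rejects.

State sequence: t0 → t0 → t1 → t0 → t0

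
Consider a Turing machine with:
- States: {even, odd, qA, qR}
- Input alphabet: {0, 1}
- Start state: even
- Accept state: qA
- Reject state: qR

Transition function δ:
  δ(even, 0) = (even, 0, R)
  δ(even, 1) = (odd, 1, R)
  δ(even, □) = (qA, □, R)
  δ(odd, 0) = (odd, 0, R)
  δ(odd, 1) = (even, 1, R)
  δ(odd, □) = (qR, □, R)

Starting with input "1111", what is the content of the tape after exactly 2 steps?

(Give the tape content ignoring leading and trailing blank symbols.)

Execution trace:
Initial: [even]1111
Step 1: δ(even, 1) = (odd, 1, R) → 1[odd]111
Step 2: δ(odd, 1) = (even, 1, R) → 11[even]11

After 2 steps, the tape (ignoring leading/trailing blanks) is: 1111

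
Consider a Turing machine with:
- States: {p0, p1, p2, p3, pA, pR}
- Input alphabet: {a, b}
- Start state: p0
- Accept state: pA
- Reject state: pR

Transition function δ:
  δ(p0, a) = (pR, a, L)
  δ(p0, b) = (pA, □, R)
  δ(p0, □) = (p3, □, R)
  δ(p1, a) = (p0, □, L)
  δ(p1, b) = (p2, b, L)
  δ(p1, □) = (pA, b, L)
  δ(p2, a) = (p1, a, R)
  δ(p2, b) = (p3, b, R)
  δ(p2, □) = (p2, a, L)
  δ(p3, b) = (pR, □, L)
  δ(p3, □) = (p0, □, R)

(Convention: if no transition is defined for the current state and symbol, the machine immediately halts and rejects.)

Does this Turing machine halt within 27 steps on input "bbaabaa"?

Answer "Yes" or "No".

Execution trace:
Initial: [p0]bbaabaa
Step 1: δ(p0, b) = (pA, □, R) → □[pA]baabaa

The machine reaches the accept state pA and halts.
The machine halted after 1 step (within the 27-step bound).

Answer: Yes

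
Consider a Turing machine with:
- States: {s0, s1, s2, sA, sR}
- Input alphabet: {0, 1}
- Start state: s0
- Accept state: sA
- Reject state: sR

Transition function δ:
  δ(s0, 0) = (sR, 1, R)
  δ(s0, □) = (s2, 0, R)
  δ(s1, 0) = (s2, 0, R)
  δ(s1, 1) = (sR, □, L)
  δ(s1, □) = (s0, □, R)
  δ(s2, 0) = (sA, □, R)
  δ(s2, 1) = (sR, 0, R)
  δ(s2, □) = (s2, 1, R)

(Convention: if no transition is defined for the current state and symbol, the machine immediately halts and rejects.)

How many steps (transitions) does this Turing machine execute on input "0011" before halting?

Execution trace:
Initial: [s0]0011
Step 1: δ(s0, 0) = (sR, 1, R) → 1[sR]011

The machine reaches the reject state sR and halts.

The machine executed 1 step before halting.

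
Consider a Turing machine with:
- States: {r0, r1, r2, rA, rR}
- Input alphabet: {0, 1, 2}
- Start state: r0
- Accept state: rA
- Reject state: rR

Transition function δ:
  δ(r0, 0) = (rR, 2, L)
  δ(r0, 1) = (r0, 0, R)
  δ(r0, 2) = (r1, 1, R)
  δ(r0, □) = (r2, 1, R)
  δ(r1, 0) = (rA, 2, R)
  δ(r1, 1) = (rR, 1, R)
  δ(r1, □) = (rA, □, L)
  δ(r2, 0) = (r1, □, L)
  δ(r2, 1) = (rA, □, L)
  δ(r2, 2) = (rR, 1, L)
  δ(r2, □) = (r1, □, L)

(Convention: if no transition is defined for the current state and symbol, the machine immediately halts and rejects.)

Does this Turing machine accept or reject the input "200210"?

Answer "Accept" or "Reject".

Execution trace:
Initial: [r0]200210
Step 1: δ(r0, 2) = (r1, 1, R) → 1[r1]00210
Step 2: δ(r1, 0) = (rA, 2, R) → 12[rA]0210

The machine reaches the accept state rA and halts.

Answer: Accept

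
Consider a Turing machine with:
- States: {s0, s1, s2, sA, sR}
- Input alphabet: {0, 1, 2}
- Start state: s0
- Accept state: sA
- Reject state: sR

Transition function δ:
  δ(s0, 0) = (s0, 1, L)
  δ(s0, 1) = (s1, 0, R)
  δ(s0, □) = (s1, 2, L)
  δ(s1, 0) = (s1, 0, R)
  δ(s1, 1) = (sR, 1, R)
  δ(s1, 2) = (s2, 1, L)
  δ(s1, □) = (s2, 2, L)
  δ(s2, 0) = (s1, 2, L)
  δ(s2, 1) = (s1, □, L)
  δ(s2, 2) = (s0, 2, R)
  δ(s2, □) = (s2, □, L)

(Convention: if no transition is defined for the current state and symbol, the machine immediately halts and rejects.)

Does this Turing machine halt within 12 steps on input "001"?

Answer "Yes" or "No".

Execution trace:
Initial: [s0]001
Step 1: δ(s0, 0) = (s0, 1, L) → [s0]□101
Step 2: δ(s0, □) = (s1, 2, L) → [s1]□2101
Step 3: δ(s1, □) = (s2, 2, L) → [s2]□22101
Step 4: δ(s2, □) = (s2, □, L) → [s2]□□22101
Step 5: δ(s2, □) = (s2, □, L) → [s2]□□□22101
Step 6: δ(s2, □) = (s2, □, L) → [s2]□□□□22101
Step 7: δ(s2, □) = (s2, □, L) → [s2]□□□□□22101
Step 8: δ(s2, □) = (s2, □, L) → [s2]□□□□□□22101
Step 9: δ(s2, □) = (s2, □, L) → [s2]□□□□□□□22101
Step 10: δ(s2, □) = (s2, □, L) → [s2]□□□□□□□□22101
Step 11: δ(s2, □) = (s2, □, L) → [s2]□□□□□□□□□22101
Step 12: δ(s2, □) = (s2, □, L) → [s2]□□□□□□□□□□22101

The machine has not reached a halting state after 12 steps.
The machine did not halt within the 12-step bound.

Answer: No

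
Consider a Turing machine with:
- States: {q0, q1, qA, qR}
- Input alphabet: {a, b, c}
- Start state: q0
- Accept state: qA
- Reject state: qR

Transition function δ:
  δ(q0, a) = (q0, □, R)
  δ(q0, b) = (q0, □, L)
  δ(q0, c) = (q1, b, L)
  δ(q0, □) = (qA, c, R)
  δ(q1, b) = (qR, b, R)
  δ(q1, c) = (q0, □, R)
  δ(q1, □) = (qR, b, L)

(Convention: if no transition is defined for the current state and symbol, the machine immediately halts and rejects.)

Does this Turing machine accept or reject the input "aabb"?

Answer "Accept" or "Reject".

Execution trace:
Initial: [q0]aabb
Step 1: δ(q0, a) = (q0, □, R) → □[q0]abb
Step 2: δ(q0, a) = (q0, □, R) → □□[q0]bb
Step 3: δ(q0, b) = (q0, □, L) → □[q0]□□b
Step 4: δ(q0, □) = (qA, c, R) → □c[qA]□b

The machine reaches the accept state qA and halts.

Answer: Accept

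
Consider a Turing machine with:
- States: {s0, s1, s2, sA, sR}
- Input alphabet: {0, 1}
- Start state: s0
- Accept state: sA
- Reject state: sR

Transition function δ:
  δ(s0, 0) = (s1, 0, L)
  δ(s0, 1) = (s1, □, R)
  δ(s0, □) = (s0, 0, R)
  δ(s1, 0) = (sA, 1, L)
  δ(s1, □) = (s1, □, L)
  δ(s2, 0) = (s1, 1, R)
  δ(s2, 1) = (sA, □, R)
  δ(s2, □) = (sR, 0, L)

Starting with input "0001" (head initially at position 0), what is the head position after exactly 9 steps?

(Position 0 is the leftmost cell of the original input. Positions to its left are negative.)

Execution trace (head position shown):
Step 0: [s0]0001  (head at position 0)
Step 1: move left → [s1]□0001  (head at position -1)
Step 2: move left → [s1]□□0001  (head at position -2)
Step 3: move left → [s1]□□□0001  (head at position -3)
Step 4: move left → [s1]□□□□0001  (head at position -4)
Step 5: move left → [s1]□□□□□0001  (head at position -5)
Step 6: move left → [s1]□□□□□□0001  (head at position -6)
Step 7: move left → [s1]□□□□□□□0001  (head at position -7)
Step 8: move left → [s1]□□□□□□□□0001  (head at position -8)
Step 9: move left → [s1]□□□□□□□□□0001  (head at position -9)

After 9 steps, the head is at position -9.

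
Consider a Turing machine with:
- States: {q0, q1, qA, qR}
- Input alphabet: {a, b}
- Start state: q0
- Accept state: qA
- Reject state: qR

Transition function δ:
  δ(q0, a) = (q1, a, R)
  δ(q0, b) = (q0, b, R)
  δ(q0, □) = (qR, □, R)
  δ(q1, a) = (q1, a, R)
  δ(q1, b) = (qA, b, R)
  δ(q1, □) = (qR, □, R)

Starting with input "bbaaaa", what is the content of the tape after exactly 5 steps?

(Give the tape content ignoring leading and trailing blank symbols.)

Execution trace:
Initial: [q0]bbaaaa
Step 1: δ(q0, b) = (q0, b, R) → b[q0]baaaa
Step 2: δ(q0, b) = (q0, b, R) → bb[q0]aaaa
Step 3: δ(q0, a) = (q1, a, R) → bba[q1]aaa
Step 4: δ(q1, a) = (q1, a, R) → bbaa[q1]aa
Step 5: δ(q1, a) = (q1, a, R) → bbaaa[q1]a

After 5 steps, the tape (ignoring leading/trailing blanks) is: bbaaaa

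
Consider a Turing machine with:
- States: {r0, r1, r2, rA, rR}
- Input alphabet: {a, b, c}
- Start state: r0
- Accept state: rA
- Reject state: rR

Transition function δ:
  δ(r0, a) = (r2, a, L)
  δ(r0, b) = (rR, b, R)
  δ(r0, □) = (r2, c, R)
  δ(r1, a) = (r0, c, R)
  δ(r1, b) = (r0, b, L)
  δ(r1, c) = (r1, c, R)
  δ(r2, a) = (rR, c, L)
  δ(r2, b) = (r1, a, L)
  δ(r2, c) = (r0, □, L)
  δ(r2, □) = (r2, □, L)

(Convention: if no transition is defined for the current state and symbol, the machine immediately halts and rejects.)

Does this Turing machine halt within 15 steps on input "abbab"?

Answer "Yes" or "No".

Execution trace:
Initial: [r0]abbab
Step 1: δ(r0, a) = (r2, a, L) → [r2]□abbab
Step 2: δ(r2, □) = (r2, □, L) → [r2]□□abbab
Step 3: δ(r2, □) = (r2, □, L) → [r2]□□□abbab
Step 4: δ(r2, □) = (r2, □, L) → [r2]□□□□abbab
Step 5: δ(r2, □) = (r2, □, L) → [r2]□□□□□abbab
Step 6: δ(r2, □) = (r2, □, L) → [r2]□□□□□□abbab
Step 7: δ(r2, □) = (r2, □, L) → [r2]□□□□□□□abbab
Step 8: δ(r2, □) = (r2, □, L) → [r2]□□□□□□□□abbab
Step 9: δ(r2, □) = (r2, □, L) → [r2]□□□□□□□□□abbab
Step 10: δ(r2, □) = (r2, □, L) → [r2]□□□□□□□□□□abbab
Step 11: δ(r2, □) = (r2, □, L) → [r2]□□□□□□□□□□□abbab
Step 12: δ(r2, □) = (r2, □, L) → [r2]□□□□□□□□□□□□abbab
Step 13: δ(r2, □) = (r2, □, L) → [r2]□□□□□□□□□□□□□abbab
Step 14: δ(r2, □) = (r2, □, L) → [r2]□□□□□□□□□□□□□□abbab
Step 15: δ(r2, □) = (r2, □, L) → [r2]□□□□□□□□□□□□□□□abbab

The machine has not reached a halting state after 15 steps.
The machine did not halt within the 15-step bound.

Answer: No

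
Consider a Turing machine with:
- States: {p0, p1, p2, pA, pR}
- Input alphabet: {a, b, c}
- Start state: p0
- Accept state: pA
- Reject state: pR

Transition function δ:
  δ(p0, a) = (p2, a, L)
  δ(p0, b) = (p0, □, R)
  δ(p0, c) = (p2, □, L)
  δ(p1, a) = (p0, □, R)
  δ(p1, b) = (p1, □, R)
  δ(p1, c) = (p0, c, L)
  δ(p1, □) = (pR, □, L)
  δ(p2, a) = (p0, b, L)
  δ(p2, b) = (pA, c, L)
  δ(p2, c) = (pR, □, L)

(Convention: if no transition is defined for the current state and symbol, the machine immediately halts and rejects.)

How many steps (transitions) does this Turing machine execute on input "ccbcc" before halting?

Execution trace:
Initial: [p0]ccbcc
Step 1: δ(p0, c) = (p2, □, L) → [p2]□□cbcc

No transition is defined for δ(p2, □). By convention the machine halts and rejects.

The machine executed 1 step before halting.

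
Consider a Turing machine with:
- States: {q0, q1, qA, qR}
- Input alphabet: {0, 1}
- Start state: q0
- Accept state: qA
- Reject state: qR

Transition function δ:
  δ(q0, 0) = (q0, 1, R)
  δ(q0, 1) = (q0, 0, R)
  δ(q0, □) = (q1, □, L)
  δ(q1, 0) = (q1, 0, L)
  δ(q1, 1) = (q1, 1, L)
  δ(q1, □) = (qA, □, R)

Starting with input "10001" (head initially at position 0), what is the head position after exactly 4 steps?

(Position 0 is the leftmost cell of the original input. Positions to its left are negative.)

Execution trace (head position shown):
Step 0: [q0]10001  (head at position 0)
Step 1: move right → 0[q0]0001  (head at position 1)
Step 2: move right → 01[q0]001  (head at position 2)
Step 3: move right → 011[q0]01  (head at position 3)
Step 4: move right → 0111[q0]1  (head at position 4)

After 4 steps, the head is at position 4.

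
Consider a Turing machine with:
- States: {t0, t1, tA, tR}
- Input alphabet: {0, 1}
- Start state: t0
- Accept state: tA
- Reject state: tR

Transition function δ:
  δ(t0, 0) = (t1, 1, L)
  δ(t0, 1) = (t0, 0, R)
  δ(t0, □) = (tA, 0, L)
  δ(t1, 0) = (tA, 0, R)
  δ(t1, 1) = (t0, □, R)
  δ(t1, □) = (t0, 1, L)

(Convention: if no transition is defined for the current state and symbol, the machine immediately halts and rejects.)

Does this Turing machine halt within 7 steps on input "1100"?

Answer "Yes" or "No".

Execution trace:
Initial: [t0]1100
Step 1: δ(t0, 1) = (t0, 0, R) → 0[t0]100
Step 2: δ(t0, 1) = (t0, 0, R) → 00[t0]00
Step 3: δ(t0, 0) = (t1, 1, L) → 0[t1]010
Step 4: δ(t1, 0) = (tA, 0, R) → 00[tA]10

The machine reaches the accept state tA and halts.
The machine halted after 4 steps (within the 7-step bound).

Answer: Yes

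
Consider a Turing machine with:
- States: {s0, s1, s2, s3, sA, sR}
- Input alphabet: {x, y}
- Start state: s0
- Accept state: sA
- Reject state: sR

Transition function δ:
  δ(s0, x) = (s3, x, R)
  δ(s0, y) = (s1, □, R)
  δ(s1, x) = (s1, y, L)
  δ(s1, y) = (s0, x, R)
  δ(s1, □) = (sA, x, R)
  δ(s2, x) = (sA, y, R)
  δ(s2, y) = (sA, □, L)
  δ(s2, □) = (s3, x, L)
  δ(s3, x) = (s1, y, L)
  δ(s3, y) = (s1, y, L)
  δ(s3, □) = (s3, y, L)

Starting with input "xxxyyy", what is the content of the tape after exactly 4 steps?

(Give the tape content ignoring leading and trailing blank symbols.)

Execution trace:
Initial: [s0]xxxyyy
Step 1: δ(s0, x) = (s3, x, R) → x[s3]xxyyy
Step 2: δ(s3, x) = (s1, y, L) → [s1]xyxyyy
Step 3: δ(s1, x) = (s1, y, L) → [s1]□yyxyyy
Step 4: δ(s1, □) = (sA, x, R) → x[sA]yyxyyy

The machine reaches the accept state sA and halts.

After 4 steps, the tape (ignoring leading/trailing blanks) is: xyyxyyy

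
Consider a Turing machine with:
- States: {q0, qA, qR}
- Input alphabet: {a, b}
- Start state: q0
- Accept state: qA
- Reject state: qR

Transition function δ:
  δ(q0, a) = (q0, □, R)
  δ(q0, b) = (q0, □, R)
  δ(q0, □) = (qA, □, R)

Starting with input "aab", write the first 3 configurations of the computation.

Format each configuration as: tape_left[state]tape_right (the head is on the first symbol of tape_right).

Transitions applied:
Step 1: δ(q0, a) = (q0, □, R)
Step 2: δ(q0, a) = (q0, □, R)

The first 3 configurations are:
[q0]aab ⊢ □[q0]ab ⊢ □□[q0]b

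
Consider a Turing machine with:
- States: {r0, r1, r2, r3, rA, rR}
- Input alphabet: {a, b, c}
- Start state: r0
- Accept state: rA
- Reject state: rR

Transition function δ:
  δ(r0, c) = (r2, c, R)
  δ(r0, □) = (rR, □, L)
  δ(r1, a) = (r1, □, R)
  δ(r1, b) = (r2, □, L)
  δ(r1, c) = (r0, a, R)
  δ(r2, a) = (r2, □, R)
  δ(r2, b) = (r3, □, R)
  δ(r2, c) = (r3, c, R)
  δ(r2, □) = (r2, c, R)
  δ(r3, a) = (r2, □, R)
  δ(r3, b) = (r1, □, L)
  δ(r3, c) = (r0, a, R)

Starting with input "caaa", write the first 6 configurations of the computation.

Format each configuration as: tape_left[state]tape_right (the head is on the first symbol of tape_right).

Transitions applied:
Step 1: δ(r0, c) = (r2, c, R)
Step 2: δ(r2, a) = (r2, □, R)
Step 3: δ(r2, a) = (r2, □, R)
Step 4: δ(r2, a) = (r2, □, R)
Step 5: δ(r2, □) = (r2, c, R)

The first 6 configurations are:
[r0]caaa ⊢ c[r2]aaa ⊢ c□[r2]aa ⊢ c□□[r2]a ⊢ c□□□[r2]□ ⊢ c□□□c[r2]□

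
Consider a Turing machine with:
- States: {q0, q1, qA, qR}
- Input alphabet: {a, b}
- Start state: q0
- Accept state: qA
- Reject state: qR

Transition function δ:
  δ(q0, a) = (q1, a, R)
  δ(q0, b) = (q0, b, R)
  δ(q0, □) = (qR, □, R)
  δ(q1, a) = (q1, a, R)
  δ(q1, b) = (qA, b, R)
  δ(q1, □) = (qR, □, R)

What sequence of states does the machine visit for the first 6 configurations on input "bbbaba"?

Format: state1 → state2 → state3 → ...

Execution trace:
Initial: [q0]bbbaba
Step 1: δ(q0, b) = (q0, b, R) → b[q0]bbaba
Step 2: δ(q0, b) = (q0, b, R) → bb[q0]baba
Step 3: δ(q0, b) = (q0, b, R) → bbb[q0]aba
Step 4: δ(q0, a) = (q1, a, R) → bbba[q1]ba
Step 5: δ(q1, b) = (qA, b, R) → bbbab[qA]a

The machine reaches the accept state qA and halts.

State sequence: q0 → q0 → q0 → q0 → q1 → qA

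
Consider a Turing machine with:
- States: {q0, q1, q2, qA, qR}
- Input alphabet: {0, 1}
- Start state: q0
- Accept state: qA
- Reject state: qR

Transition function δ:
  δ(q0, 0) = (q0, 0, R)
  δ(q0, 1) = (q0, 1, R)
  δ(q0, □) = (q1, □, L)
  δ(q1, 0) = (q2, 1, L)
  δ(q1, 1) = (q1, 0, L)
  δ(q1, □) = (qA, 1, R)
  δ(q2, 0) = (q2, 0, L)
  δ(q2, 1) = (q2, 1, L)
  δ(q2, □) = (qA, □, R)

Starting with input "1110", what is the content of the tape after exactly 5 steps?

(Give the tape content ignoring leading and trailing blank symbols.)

Execution trace:
Initial: [q0]1110
Step 1: δ(q0, 1) = (q0, 1, R) → 1[q0]110
Step 2: δ(q0, 1) = (q0, 1, R) → 11[q0]10
Step 3: δ(q0, 1) = (q0, 1, R) → 111[q0]0
Step 4: δ(q0, 0) = (q0, 0, R) → 1110[q0]□
Step 5: δ(q0, □) = (q1, □, L) → 111[q1]0□

After 5 steps, the tape (ignoring leading/trailing blanks) is: 1110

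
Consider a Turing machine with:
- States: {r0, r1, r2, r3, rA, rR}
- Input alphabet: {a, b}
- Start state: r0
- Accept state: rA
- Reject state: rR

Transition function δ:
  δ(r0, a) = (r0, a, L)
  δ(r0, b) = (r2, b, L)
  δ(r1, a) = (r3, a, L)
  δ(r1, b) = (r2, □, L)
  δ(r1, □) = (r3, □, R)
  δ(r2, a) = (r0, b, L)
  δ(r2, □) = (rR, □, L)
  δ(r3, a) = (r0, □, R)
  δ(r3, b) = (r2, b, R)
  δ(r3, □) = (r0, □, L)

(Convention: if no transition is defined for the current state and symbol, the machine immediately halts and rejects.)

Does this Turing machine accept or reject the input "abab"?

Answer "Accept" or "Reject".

Execution trace:
Initial: [r0]abab
Step 1: δ(r0, a) = (r0, a, L) → [r0]□abab

No transition is defined for δ(r0, □). By convention the machine halts and rejects.

Answer: Reject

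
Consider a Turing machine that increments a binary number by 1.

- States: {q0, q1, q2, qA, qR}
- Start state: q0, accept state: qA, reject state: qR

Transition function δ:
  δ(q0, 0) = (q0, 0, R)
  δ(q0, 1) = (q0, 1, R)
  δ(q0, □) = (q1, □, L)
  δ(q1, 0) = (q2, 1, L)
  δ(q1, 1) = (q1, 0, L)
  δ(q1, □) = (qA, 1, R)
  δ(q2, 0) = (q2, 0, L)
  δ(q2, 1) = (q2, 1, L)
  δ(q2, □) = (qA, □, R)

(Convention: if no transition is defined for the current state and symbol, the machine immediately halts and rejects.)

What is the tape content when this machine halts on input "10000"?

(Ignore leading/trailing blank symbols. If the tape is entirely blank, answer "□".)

Execution trace:
Initial: [q0]10000
Step 1: δ(q0, 1) = (q0, 1, R) → 1[q0]0000
Step 2: δ(q0, 0) = (q0, 0, R) → 10[q0]000
Step 3: δ(q0, 0) = (q0, 0, R) → 100[q0]00
Step 4: δ(q0, 0) = (q0, 0, R) → 1000[q0]0
Step 5: δ(q0, 0) = (q0, 0, R) → 10000[q0]□
Step 6: δ(q0, □) = (q1, □, L) → 1000[q1]0□
Step 7: δ(q1, 0) = (q2, 1, L) → 100[q2]01□
Step 8: δ(q2, 0) = (q2, 0, L) → 10[q2]001□
Step 9: δ(q2, 0) = (q2, 0, L) → 1[q2]0001□
Step 10: δ(q2, 0) = (q2, 0, L) → [q2]10001□
Step 11: δ(q2, 1) = (q2, 1, L) → [q2]□10001□
Step 12: δ(q2, □) = (qA, □, R) → □[qA]10001□

The machine reaches the accept state qA and halts.

Final tape (ignoring leading/trailing blanks): 10001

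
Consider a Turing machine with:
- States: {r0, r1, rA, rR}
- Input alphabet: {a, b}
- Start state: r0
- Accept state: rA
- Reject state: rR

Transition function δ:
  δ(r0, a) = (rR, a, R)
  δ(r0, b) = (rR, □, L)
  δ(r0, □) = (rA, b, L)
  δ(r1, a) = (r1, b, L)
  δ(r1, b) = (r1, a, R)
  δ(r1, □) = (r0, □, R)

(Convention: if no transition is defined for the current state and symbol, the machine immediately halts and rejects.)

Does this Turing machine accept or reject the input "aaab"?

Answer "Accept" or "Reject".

Execution trace:
Initial: [r0]aaab
Step 1: δ(r0, a) = (rR, a, R) → a[rR]aab

The machine reaches the reject state rR and halts.

Answer: Reject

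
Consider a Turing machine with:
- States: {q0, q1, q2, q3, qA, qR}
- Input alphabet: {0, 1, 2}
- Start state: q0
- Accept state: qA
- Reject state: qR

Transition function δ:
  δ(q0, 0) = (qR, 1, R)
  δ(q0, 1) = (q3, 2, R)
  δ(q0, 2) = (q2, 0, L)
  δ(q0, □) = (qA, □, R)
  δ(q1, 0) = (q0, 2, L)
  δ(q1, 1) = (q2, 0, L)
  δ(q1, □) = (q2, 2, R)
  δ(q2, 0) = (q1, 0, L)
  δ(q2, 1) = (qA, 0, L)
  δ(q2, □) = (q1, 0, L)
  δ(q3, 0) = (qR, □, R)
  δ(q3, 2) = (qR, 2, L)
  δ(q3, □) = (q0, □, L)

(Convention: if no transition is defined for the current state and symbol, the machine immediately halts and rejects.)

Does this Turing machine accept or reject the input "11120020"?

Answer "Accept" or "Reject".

Execution trace:
Initial: [q0]11120020
Step 1: δ(q0, 1) = (q3, 2, R) → 2[q3]1120020

No transition is defined for δ(q3, 1). By convention the machine halts and rejects.

Answer: Reject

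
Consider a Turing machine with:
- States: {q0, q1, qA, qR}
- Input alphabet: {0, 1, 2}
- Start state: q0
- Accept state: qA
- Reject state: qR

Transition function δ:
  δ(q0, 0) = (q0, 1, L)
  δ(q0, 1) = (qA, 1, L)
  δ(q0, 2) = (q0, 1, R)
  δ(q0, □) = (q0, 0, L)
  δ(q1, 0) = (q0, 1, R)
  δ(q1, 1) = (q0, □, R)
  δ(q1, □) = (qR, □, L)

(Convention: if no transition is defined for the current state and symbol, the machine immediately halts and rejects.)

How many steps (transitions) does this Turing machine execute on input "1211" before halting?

Execution trace:
Initial: [q0]1211
Step 1: δ(q0, 1) = (qA, 1, L) → [qA]□1211

The machine reaches the accept state qA and halts.

The machine executed 1 step before halting.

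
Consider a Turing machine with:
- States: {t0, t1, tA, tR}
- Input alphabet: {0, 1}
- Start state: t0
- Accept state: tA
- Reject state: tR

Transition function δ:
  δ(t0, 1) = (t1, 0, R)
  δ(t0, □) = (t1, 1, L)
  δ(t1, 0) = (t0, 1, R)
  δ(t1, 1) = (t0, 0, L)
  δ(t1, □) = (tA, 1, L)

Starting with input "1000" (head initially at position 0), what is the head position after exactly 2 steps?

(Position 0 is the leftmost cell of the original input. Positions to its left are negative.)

Execution trace (head position shown):
Step 0: [t0]1000  (head at position 0)
Step 1: move right → 0[t1]000  (head at position 1)
Step 2: move right → 01[t0]00  (head at position 2)

After 2 steps, the head is at position 2.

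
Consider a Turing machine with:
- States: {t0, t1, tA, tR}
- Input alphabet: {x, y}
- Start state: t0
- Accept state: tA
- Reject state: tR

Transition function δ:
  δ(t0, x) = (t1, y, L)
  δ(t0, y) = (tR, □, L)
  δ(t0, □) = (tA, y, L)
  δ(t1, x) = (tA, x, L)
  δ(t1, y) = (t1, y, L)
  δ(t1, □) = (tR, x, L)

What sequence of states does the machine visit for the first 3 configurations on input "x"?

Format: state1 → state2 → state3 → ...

Execution trace:
Initial: [t0]x
Step 1: δ(t0, x) = (t1, y, L) → [t1]□y
Step 2: δ(t1, □) = (tR, x, L) → [tR]□xy

The machine reaches the reject state tR and halts.

State sequence: t0 → t1 → tR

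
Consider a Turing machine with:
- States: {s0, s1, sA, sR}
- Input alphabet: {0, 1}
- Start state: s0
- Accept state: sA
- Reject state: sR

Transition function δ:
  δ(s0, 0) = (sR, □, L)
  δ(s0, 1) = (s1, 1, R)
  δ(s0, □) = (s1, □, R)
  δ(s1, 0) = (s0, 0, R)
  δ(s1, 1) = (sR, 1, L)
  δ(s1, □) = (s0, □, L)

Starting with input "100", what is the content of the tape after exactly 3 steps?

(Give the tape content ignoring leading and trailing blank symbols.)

Execution trace:
Initial: [s0]100
Step 1: δ(s0, 1) = (s1, 1, R) → 1[s1]00
Step 2: δ(s1, 0) = (s0, 0, R) → 10[s0]0
Step 3: δ(s0, 0) = (sR, □, L) → 1[sR]0□

The machine reaches the reject state sR and halts.

After 3 steps, the tape (ignoring leading/trailing blanks) is: 10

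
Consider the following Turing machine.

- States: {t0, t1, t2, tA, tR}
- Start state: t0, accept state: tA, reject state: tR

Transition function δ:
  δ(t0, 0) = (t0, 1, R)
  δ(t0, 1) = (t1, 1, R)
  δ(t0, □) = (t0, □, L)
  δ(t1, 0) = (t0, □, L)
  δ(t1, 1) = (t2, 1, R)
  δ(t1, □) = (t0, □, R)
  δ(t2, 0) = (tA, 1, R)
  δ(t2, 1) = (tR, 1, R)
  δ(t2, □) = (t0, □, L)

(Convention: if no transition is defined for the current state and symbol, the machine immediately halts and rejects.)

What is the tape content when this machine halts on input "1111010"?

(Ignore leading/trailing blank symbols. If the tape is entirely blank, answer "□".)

Execution trace:
Initial: [t0]1111010
Step 1: δ(t0, 1) = (t1, 1, R) → 1[t1]111010
Step 2: δ(t1, 1) = (t2, 1, R) → 11[t2]11010
Step 3: δ(t2, 1) = (tR, 1, R) → 111[tR]1010

The machine reaches the reject state tR and halts.

Final tape (ignoring leading/trailing blanks): 1111010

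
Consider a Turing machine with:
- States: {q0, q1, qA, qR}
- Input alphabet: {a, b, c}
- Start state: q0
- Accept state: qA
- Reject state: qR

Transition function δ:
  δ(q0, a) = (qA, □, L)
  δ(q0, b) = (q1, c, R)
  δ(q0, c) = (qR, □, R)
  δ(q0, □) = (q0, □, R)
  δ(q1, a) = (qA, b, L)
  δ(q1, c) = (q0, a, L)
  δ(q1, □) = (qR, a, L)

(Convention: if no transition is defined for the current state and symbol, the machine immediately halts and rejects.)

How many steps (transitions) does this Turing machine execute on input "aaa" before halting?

Execution trace:
Initial: [q0]aaa
Step 1: δ(q0, a) = (qA, □, L) → [qA]□□aa

The machine reaches the accept state qA and halts.

The machine executed 1 step before halting.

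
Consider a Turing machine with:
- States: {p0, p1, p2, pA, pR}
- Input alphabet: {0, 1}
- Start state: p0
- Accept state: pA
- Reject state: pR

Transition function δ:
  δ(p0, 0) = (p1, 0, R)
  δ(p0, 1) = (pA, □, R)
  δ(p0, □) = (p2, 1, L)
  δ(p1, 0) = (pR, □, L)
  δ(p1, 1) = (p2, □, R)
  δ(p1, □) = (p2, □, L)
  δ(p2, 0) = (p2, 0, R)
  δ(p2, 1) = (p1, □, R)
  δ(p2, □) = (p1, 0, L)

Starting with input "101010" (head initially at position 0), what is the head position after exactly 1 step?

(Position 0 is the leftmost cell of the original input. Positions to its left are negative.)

Execution trace (head position shown):
Step 0: [p0]101010  (head at position 0)
Step 1: move right → □[pA]01010  (head at position 1)

After 1 step, the head is at position 1.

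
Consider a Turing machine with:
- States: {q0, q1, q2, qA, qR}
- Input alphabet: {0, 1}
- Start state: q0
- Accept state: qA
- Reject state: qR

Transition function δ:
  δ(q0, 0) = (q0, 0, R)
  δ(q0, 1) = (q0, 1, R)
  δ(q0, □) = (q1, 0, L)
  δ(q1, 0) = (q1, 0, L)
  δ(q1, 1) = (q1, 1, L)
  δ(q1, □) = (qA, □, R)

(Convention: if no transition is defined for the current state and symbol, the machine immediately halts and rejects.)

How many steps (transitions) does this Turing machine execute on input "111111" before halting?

Execution trace:
Initial: [q0]111111
Step 1: δ(q0, 1) = (q0, 1, R) → 1[q0]11111
Step 2: δ(q0, 1) = (q0, 1, R) → 11[q0]1111
Step 3: δ(q0, 1) = (q0, 1, R) → 111[q0]111
Step 4: δ(q0, 1) = (q0, 1, R) → 1111[q0]11
Step 5: δ(q0, 1) = (q0, 1, R) → 11111[q0]1
Step 6: δ(q0, 1) = (q0, 1, R) → 111111[q0]□
Step 7: δ(q0, □) = (q1, 0, L) → 11111[q1]10
Step 8: δ(q1, 1) = (q1, 1, L) → 1111[q1]110
Step 9: δ(q1, 1) = (q1, 1, L) → 111[q1]1110
Step 10: δ(q1, 1) = (q1, 1, L) → 11[q1]11110
Step 11: δ(q1, 1) = (q1, 1, L) → 1[q1]111110
Step 12: δ(q1, 1) = (q1, 1, L) → [q1]1111110
Step 13: δ(q1, 1) = (q1, 1, L) → [q1]□1111110
Step 14: δ(q1, □) = (qA, □, R) → □[qA]1111110

The machine reaches the accept state qA and halts.

The machine executed 14 steps before halting.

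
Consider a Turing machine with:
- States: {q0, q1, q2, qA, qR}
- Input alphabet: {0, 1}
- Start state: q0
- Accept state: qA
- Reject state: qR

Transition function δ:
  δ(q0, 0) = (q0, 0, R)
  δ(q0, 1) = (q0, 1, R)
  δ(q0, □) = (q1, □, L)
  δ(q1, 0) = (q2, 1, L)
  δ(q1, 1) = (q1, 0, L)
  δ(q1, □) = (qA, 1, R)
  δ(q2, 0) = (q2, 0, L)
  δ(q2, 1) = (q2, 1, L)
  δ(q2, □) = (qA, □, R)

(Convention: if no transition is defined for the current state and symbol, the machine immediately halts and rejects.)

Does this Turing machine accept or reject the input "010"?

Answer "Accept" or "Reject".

Execution trace:
Initial: [q0]010
Step 1: δ(q0, 0) = (q0, 0, R) → 0[q0]10
Step 2: δ(q0, 1) = (q0, 1, R) → 01[q0]0
Step 3: δ(q0, 0) = (q0, 0, R) → 010[q0]□
Step 4: δ(q0, □) = (q1, □, L) → 01[q1]0□
Step 5: δ(q1, 0) = (q2, 1, L) → 0[q2]11□
Step 6: δ(q2, 1) = (q2, 1, L) → [q2]011□
Step 7: δ(q2, 0) = (q2, 0, L) → [q2]□011□
Step 8: δ(q2, □) = (qA, □, R) → □[qA]011□

The machine reaches the accept state qA and halts.

Answer: Accept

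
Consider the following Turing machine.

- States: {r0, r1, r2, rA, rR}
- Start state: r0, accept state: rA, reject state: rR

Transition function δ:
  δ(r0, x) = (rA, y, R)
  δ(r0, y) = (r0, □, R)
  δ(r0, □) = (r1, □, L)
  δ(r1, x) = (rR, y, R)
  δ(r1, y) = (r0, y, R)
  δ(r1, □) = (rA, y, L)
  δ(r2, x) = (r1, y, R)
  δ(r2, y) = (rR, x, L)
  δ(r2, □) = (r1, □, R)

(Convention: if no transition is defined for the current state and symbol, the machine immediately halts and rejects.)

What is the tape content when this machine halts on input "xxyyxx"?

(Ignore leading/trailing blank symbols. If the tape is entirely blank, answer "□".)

Execution trace:
Initial: [r0]xxyyxx
Step 1: δ(r0, x) = (rA, y, R) → y[rA]xyyxx

The machine reaches the accept state rA and halts.

Final tape (ignoring leading/trailing blanks): yxyyxx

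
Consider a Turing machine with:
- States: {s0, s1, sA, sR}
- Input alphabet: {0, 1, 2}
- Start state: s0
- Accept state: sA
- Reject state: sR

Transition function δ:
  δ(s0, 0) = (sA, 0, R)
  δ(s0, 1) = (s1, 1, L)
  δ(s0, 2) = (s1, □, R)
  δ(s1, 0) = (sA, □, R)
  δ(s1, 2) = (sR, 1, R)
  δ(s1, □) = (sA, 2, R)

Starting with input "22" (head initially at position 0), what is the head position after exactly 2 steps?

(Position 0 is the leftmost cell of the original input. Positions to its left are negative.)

Execution trace (head position shown):
Step 0: [s0]22  (head at position 0)
Step 1: move right → □[s1]2  (head at position 1)
Step 2: move right → □1[sR]□  (head at position 2)

After 2 steps, the head is at position 2.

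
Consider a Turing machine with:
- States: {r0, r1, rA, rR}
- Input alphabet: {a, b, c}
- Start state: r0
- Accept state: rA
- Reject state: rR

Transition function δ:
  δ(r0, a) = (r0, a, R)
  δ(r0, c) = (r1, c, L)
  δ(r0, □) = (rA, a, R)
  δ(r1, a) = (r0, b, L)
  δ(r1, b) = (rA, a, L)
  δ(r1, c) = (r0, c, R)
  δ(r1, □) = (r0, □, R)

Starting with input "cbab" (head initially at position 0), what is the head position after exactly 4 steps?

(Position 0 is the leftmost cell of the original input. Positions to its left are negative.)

Execution trace (head position shown):
Step 0: [r0]cbab  (head at position 0)
Step 1: move left → [r1]□cbab  (head at position -1)
Step 2: move right → □[r0]cbab  (head at position 0)
Step 3: move left → [r1]□cbab  (head at position -1)
Step 4: move right → □[r0]cbab  (head at position 0)

After 4 steps, the head is at position 0.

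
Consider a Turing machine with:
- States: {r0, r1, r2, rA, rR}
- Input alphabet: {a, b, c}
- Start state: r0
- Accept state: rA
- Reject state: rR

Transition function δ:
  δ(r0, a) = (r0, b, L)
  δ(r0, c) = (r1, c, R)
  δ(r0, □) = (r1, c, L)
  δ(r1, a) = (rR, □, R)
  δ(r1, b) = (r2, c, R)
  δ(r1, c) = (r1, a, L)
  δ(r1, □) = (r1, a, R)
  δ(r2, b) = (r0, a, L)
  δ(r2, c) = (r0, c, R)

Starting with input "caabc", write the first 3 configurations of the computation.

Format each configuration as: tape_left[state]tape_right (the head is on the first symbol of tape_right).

Transitions applied:
Step 1: δ(r0, c) = (r1, c, R)
Step 2: δ(r1, a) = (rR, □, R)

The first 3 configurations are:
[r0]caabc ⊢ c[r1]aabc ⊢ c□[rR]abc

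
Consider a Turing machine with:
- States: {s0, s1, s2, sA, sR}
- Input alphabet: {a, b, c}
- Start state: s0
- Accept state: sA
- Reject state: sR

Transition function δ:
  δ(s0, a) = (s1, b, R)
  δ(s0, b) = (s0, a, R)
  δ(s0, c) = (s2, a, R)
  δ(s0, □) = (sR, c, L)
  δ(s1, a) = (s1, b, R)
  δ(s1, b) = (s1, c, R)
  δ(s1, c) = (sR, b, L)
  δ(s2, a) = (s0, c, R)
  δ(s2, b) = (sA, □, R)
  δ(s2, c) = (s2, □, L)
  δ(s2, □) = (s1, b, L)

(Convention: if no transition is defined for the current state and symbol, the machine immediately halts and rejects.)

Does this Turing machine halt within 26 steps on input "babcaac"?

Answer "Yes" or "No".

Execution trace:
Initial: [s0]babcaac
Step 1: δ(s0, b) = (s0, a, R) → a[s0]abcaac
Step 2: δ(s0, a) = (s1, b, R) → ab[s1]bcaac
Step 3: δ(s1, b) = (s1, c, R) → abc[s1]caac
Step 4: δ(s1, c) = (sR, b, L) → ab[sR]cbaac

The machine reaches the reject state sR and halts.
The machine halted after 4 steps (within the 26-step bound).

Answer: Yes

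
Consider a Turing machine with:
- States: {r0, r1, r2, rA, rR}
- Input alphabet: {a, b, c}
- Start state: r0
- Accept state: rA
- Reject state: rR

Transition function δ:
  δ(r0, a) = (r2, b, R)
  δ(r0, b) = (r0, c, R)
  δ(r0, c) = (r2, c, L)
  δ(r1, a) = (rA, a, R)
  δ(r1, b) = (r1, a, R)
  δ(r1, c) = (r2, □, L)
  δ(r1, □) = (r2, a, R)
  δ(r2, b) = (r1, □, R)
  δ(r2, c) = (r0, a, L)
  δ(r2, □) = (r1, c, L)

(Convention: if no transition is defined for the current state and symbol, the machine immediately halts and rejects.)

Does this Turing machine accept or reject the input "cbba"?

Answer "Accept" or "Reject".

Execution trace:
Initial: [r0]cbba
Step 1: δ(r0, c) = (r2, c, L) → [r2]□cbba
Step 2: δ(r2, □) = (r1, c, L) → [r1]□ccbba
Step 3: δ(r1, □) = (r2, a, R) → a[r2]ccbba
Step 4: δ(r2, c) = (r0, a, L) → [r0]aacbba
Step 5: δ(r0, a) = (r2, b, R) → b[r2]acbba

No transition is defined for δ(r2, a). By convention the machine halts and rejects.

Answer: Reject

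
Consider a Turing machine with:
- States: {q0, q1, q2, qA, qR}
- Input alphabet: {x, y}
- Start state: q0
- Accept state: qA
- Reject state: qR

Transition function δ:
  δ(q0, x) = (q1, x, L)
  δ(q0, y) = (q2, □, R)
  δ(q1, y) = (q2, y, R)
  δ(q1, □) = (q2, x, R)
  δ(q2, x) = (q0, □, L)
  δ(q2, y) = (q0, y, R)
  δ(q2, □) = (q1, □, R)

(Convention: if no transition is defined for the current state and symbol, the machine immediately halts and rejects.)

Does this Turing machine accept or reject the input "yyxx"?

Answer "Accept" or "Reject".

Execution trace:
Initial: [q0]yyxx
Step 1: δ(q0, y) = (q2, □, R) → □[q2]yxx
Step 2: δ(q2, y) = (q0, y, R) → □y[q0]xx
Step 3: δ(q0, x) = (q1, x, L) → □[q1]yxx
Step 4: δ(q1, y) = (q2, y, R) → □y[q2]xx
Step 5: δ(q2, x) = (q0, □, L) → □[q0]y□x
Step 6: δ(q0, y) = (q2, □, R) → □□[q2]□x
Step 7: δ(q2, □) = (q1, □, R) → □□□[q1]x

No transition is defined for δ(q1, x). By convention the machine halts and rejects.

Answer: Reject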